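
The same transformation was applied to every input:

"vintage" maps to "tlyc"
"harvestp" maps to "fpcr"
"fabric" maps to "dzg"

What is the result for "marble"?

kpj

The pattern: shift every letter 2 places backward in the alphabet (wrapping around), then keep every other character starting from the first (positions 1st, 3rd, 5th, ...).
"marble" → "kpj".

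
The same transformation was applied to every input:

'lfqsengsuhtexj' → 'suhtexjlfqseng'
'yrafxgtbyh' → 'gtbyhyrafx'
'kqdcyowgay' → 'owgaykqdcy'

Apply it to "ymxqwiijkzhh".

ijkzhhymxqwi

Looking at the pairs, the operation is to swap the front and back halves of the string.
So "ymxqwiijkzhh" becomes "ijkzhhymxqwi".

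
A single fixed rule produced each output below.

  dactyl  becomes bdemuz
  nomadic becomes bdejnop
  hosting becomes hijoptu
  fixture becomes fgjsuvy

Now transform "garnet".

bfhosu

Each output is the input with this applied: shift every letter 1 place forward in the alphabet (wrapping around), then sort the characters into alphabetical order.
Applying both steps to "garnet": "hbsofu", then "bfhosu".
(Check on "dactyl": → "ebduzm" → "bdemuz" ✓)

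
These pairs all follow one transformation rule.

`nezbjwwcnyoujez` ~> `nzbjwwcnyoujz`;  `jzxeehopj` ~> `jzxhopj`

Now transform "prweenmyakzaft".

Looking at the pairs, the operation is to remove every "e".
On "prweenmyakzaft" that produces "prwnmyakzaft".

prwnmyakzaft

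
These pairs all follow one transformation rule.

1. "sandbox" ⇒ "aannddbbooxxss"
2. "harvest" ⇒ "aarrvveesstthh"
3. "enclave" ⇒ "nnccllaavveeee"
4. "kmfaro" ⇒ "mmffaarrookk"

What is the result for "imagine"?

Rule — move the first character to the end, then double every character.
For "imagine", step one produces "maginei"; step two turns that into "mmaaggiinneeii".
(Check on "kmfaro": → "mfarok" → "mmffaarrookk" ✓)

mmaaggiinneeii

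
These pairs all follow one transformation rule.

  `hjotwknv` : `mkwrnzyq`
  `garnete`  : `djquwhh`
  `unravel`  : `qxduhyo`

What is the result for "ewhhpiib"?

What's happening: swap each adjacent pair of characters (1↔2, 3↔4, ...), then shift every letter 3 places forward in the alphabet (wrapping around).
On "ewhhpiib": the first step gives "wehhipbi", and the second then gives "zhkklsel".

zhkklsel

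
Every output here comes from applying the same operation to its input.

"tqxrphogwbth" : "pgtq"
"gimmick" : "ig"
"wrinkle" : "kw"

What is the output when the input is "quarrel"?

Looking at the pairs, the operation is to move the first 2 characters to the end (rotate left by 2), then keep one character in every 3, starting at position 3 (positions 3rd, 6th, 9th, ...).
Starting from "quarrel": after the first operation, "arrelqu"; after the second, "rq".

rq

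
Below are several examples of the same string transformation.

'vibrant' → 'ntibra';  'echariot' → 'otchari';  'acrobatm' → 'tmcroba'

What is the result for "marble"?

Each output is the input with this applied: delete the first character, then move the last 2 characters to the front (rotate right by 2).
On "marble": the first step gives "arble", and the second then gives "learb".
(Check on "vibrant": → "ibrant" → "ntibra" ✓)

learb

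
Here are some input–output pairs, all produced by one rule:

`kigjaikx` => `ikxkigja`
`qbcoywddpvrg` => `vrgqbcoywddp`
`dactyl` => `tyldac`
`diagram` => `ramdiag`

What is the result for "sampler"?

Rule — move the last 3 characters to the front (rotate right by 3).
For "sampler" the result is "lersamp".

lersamp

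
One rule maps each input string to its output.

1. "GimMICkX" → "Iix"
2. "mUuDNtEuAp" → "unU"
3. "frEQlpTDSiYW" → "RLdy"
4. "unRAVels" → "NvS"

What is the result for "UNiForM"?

nO

The pattern: keep one character in every 3, starting at position 2 (positions 2nd, 5th, 8th, ...), then flip the case of every letter.
Applying both steps to "UNiForM": "No", then "nO".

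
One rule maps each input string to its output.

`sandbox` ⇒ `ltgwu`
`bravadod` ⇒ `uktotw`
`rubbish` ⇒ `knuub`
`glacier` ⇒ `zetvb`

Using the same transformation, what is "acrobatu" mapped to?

tvkhut

The pattern: delete the last 2 characters, then shift every letter 7 places backward in the alphabet (wrapping around).
"acrobatu" → "acroba" → "tvkhut".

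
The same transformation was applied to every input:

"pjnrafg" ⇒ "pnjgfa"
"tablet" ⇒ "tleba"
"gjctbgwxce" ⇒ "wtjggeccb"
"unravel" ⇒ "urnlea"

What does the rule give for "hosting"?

sonihg

Looking at the pairs, the operation is to sort the characters into reverse alphabetical order, then delete the first character.
Working it through for "hosting": intermediate "tsonihg", final "sonihg".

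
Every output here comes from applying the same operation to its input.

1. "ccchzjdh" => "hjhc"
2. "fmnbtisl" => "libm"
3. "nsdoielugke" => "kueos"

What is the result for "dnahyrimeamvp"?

vamrhn

Each output is the input with this applied: keep every other character starting from the second (positions 2nd, 4th, 6th, ...), then reverse the string.
Applying both steps to "dnahyrimeamvp": "nhrmav", then "vamrhn".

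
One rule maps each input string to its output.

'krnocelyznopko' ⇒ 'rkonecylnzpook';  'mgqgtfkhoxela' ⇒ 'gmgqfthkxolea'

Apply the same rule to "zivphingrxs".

izpvihgnxrs

The transformation: swap each adjacent pair of characters (1↔2, 3↔4, ...).
Applying that to "zivphingrxs" gives "izpvihgnxrs".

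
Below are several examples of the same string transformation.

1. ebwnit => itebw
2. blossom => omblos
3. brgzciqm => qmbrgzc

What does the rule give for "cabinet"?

In each case the input is transformed by: move the last 3 characters to the front (rotate right by 3), then delete the first character.
"cabinet" → "netcabi" → "etcabi".

etcabi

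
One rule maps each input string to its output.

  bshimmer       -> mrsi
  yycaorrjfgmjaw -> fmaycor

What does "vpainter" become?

trpi

The transformation: swap the front and back halves of the string, then keep every other character starting from the second (positions 2nd, 4th, 6th, ...).
On "vpainter": the first step gives "ntervpai", and the second then gives "trpi".
(Check on "yycaorrjfgmjaw": → "jfgmjawyycaorr" → "fmaycor" ✓)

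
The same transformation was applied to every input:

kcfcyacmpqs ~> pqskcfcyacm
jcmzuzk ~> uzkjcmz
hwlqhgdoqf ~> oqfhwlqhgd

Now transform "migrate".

atemigr

What's happening: move the last 3 characters to the front (rotate right by 3).
For "migrate" the result is "atemigr".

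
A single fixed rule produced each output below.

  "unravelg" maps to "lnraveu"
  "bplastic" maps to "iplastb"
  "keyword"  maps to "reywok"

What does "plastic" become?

What's happening: delete the last character, then swap the first and last characters.
Starting from "plastic": after the first operation, "plasti"; after the second, "ilastp".

ilastp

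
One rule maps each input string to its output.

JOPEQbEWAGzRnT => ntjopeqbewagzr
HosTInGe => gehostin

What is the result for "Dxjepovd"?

vddxjepo

The pattern: move the last 2 characters to the front (rotate right by 2), then convert every letter to lowercase.
Working it through for "Dxjepovd": intermediate "vdDxjepo", final "vddxjepo".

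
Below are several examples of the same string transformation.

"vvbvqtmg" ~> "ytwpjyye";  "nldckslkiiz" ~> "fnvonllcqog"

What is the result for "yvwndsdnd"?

The rule is to shift every letter 3 places forward in the alphabet (wrapping around), then move the first 3 characters to the end (rotate left by 3).
For "yvwndsdnd", step one produces "byzqgvgqg"; step two turns that into "qgvgqgbyz".

qgvgqgbyz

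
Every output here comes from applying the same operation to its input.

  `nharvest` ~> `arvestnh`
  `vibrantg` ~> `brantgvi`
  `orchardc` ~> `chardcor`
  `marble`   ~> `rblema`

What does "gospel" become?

spelgo

The rule is to move the first 2 characters to the end (rotate left by 2).
Applying that to "gospel" gives "spelgo".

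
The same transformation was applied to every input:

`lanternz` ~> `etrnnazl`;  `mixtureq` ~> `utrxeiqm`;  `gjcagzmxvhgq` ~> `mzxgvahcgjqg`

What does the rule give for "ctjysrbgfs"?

The rule is to swap the front and back halves of the string, then take characters alternately from the front and the back (1st, last, 2nd, 2nd-last, ...).
Applying both steps to "ctjysrbgfs": "rbgfsctjys", then "rsbygjftsc".

rsbygjftsc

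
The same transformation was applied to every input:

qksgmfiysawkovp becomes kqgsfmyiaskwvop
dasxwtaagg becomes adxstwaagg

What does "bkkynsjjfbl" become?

kbyksnjjbfl

What's happening: swap each adjacent pair of characters (1↔2, 3↔4, ...).
Doing the same to "bkkynsjjfbl": "kbyksnjjbfl".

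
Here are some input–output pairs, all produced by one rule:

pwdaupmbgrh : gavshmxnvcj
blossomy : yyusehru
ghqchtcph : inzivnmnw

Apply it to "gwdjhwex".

The transformation: shift every letter 6 places forward in the alphabet (wrapping around), then move the first 3 characters to the end (rotate left by 3).
Applying both steps to "gwdjhwex": "mcjpnckd", then "pnckdmcj".
(Check on "blossomy": → "hruyyuse" → "yyusehru" ✓)

pnckdmcj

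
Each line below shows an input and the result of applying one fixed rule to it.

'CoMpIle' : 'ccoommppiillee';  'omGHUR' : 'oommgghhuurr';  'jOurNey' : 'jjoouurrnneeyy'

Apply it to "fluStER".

The rule is to double every character, then convert every letter to lowercase.
"fluStER" → "fflluuSSttEERR" → "fflluusstteerr".

fflluusstteerr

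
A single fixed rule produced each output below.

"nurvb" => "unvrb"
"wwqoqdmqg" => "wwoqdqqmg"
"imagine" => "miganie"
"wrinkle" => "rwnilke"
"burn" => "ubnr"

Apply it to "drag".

In each case the input is transformed by: swap each adjacent pair of characters (1↔2, 3↔4, ...).
So "drag" becomes "rdga".

rdga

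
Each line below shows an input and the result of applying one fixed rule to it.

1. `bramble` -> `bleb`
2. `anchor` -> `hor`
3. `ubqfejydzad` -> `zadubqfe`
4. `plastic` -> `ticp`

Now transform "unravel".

Each output is the input with this applied: move the last 3 characters to the front (rotate right by 3), then delete the last 3 characters.
For "unravel", step one produces "velunra"; step two turns that into "velu".

velu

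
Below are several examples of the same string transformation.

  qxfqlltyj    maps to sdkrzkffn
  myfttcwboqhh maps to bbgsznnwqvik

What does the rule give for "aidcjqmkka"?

euucxwdkge

Rule — shift every letter 6 places backward in the alphabet (wrapping around), then move the last 2 characters to the front (rotate right by 2).
Applying both steps to "aidcjqmkka": "ucxwdkgeeu", then "euucxwdkge".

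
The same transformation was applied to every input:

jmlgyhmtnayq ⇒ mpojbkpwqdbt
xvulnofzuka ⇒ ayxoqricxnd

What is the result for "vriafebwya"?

The rule is to shift every letter 3 places forward in the alphabet (wrapping around).
"vriafebwya" → "yuldihezbd".

yuldihezbd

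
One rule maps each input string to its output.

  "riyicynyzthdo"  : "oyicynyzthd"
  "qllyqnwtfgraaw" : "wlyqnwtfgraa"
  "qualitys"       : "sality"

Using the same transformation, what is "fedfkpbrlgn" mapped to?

What's happening: delete the first 2 characters, then move the last character to the front.
Working it through for "fedfkpbrlgn": intermediate "dfkpbrlgn", final "ndfkpbrlg".

ndfkpbrlg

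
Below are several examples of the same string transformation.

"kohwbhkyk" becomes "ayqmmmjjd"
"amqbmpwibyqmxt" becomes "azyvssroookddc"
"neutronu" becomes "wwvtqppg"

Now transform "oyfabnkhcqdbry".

aatsqpmjhfeddc

Each output is the input with this applied: sort the characters into reverse alphabetical order, then shift every letter 2 places forward in the alphabet (wrapping around).
Starting from "oyfabnkhcqdbry": after the first operation, "yyrqonkhfdcbba"; after the second, "aatsqpmjhfeddc".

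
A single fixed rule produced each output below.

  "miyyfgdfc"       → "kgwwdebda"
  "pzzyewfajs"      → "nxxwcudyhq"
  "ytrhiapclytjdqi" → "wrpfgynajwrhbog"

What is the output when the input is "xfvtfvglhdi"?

vdtrdtejfbg

In each case the input is transformed by: shift every letter 2 places backward in the alphabet (wrapping around).
For "xfvtfvglhdi" the result is "vdtrdtejfbg".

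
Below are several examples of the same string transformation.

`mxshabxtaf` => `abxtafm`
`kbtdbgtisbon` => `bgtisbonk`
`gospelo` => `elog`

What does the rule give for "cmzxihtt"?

In each case the input is transformed by: move the first character to the end, then delete the first 3 characters.
On "cmzxihtt": the first step gives "mzxihttc", and the second then gives "ihttc".

ihttc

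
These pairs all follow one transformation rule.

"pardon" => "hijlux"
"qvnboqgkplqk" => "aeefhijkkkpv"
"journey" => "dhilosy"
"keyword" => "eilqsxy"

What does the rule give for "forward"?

illquxz

Rule — shift every letter 6 places backward in the alphabet (wrapping around), then sort the characters into alphabetical order.
On "forward": the first step gives "zilqulx", and the second then gives "illquxz".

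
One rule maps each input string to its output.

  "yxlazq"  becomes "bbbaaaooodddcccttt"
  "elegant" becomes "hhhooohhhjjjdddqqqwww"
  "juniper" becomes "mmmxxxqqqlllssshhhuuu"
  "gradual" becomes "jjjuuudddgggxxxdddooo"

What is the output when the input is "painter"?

sssdddlllqqqwwwhhhuuu

The pattern: shift every letter 3 places forward in the alphabet (wrapping around), then repeat every character 3 times.
So "painter" becomes "sssdddlllqqqwwwhhhuuu".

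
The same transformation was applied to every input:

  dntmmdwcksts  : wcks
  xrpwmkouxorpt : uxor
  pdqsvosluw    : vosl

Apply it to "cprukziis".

Looking at the pairs, the operation is to move the last 2 characters to the front (rotate right by 2), then keep only the last 4 characters.
Applying both steps to "cprukziis": "iscprukzi", then "ukzi".
(Check on "xrpwmkouxorpt": → "ptxrpwmkouxor" → "uxor" ✓)

ukzi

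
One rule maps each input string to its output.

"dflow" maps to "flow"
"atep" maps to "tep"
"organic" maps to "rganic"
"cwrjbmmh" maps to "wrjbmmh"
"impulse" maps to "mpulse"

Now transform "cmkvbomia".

mkvbomia

Each output is the input with this applied: delete the first character.
Applying that to "cmkvbomia" gives "mkvbomia".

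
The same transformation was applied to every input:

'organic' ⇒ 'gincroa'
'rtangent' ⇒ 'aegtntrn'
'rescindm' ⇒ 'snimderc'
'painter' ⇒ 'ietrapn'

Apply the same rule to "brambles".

albserbm

In each case the input is transformed by: swap each adjacent pair of characters (1↔2, 3↔4, ...), then move the first 3 characters to the end (rotate left by 3).
Applying both steps to "brambles": "rbmalbse", then "albserbm".
(Check on "painter": → "apnietr" → "ietrapn" ✓)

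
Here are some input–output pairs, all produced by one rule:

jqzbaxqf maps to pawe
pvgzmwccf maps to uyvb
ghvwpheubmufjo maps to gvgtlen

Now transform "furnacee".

Each output is the input with this applied: keep every other character starting from the second (positions 2nd, 4th, 6th, ...), then shift every letter 1 place backward in the alphabet (wrapping around).
Applying both steps to "furnacee": "unce", then "tmbd".

tmbd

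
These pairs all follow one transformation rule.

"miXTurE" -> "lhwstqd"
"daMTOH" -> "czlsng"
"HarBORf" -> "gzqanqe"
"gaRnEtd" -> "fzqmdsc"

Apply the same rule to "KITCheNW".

Rule — shift every letter 1 place backward in the alphabet (wrapping around), then convert every letter to lowercase.
On "KITCheNW": the first step gives "JHSBgdMV", and the second then gives "jhsbgdmv".
(Check on "HarBORf": → "GzqANQe" → "gzqanqe" ✓)

jhsbgdmv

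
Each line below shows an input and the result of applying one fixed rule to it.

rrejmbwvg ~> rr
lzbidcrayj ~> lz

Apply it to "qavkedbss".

Rule — keep only the first 2 characters.
"qavkedbss" → "qa".

qa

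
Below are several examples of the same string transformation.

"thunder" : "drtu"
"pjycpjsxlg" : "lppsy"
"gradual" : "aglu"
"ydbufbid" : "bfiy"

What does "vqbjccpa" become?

bcpv

The transformation: keep every other character starting from the first (positions 1st, 3rd, 5th, ...), then sort the characters into alphabetical order.
"vqbjccpa" → "vbcp" → "bcpv".
(Check on "pjycpjsxlg": → "pypsl" → "lppsy" ✓)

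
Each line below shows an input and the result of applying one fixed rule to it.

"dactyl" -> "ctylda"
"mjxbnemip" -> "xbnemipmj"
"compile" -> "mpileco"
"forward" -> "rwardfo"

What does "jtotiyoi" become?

Rule — move the first 2 characters to the end (rotate left by 2).
On "jtotiyoi" that produces "otiyoijt".

otiyoijt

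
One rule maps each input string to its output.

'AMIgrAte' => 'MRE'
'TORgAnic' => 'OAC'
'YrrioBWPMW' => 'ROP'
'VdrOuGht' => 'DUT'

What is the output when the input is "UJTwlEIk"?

JLK

What's happening: keep one character in every 3, starting at position 2 (positions 2nd, 5th, 8th, ...), then convert every letter to uppercase.
"UJTwlEIk" → "Jlk" → "JLK".
(Check on "VdrOuGht": → "dut" → "DUT" ✓)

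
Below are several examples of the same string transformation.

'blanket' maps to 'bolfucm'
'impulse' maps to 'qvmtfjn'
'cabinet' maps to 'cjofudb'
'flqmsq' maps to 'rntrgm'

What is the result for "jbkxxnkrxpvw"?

The pattern: move the first 2 characters to the end (rotate left by 2), then shift every letter 1 place forward in the alphabet (wrapping around).
Starting from "jbkxxnkrxpvw": after the first operation, "kxxnkrxpvwjb"; after the second, "lyyolsyqwxkc".
(Check on "flqmsq": → "qmsqfl" → "rntrgm" ✓)

lyyolsyqwxkc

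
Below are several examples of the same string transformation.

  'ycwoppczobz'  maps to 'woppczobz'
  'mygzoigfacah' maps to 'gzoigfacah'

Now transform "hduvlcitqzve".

In each case the input is transformed by: delete the first 2 characters.
"hduvlcitqzve" → "uvlcitqzve".

uvlcitqzve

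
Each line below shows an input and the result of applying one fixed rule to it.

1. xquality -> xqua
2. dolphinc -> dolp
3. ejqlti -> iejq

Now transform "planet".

tpla

In each case the input is transformed by: swap the front and back halves of the string, then keep only the last 4 characters.
Starting from "planet": after the first operation, "netpla"; after the second, "tpla".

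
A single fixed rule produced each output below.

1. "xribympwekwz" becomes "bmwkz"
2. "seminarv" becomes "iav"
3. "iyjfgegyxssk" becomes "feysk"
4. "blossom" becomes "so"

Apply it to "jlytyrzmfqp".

trmq

The pattern: delete the first 2 characters, then keep every other character starting from the second (positions 2nd, 4th, 6th, ...).
Applying both steps to "jlytyrzmfqp": "ytyrzmfqp", then "trmq".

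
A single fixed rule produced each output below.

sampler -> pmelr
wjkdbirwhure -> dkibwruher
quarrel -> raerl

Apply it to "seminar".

imanr

What's happening: delete the first 2 characters, then swap each adjacent pair of characters (1↔2, 3↔4, ...).
On "seminar": the first step gives "minar", and the second then gives "imanr".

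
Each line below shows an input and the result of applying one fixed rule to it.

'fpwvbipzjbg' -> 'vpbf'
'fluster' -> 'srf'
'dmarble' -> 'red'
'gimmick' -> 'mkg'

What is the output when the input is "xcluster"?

The pattern: keep one character in every 3, starting at position 1 (positions 1st, 4th, 7th, ...), then move the first character to the end.
Starting from "xcluster": after the first operation, "xue"; after the second, "uex".

uex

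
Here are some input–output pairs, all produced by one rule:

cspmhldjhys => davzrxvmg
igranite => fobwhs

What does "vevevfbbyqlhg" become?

jsjtppmezvu

Looking at the pairs, the operation is to shift every letter 12 places backward in the alphabet (wrapping around), then delete the first 2 characters.
On "vevevfbbyqlhg": the first step gives "jsjsjtppmezvu", and the second then gives "jsjtppmezvu".
(Check on "igranite": → "wufobwhs" → "fobwhs" ✓)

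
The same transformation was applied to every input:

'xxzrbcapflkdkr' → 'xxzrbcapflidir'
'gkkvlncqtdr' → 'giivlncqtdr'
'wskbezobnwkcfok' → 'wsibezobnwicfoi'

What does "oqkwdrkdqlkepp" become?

What's happening: replace every "k" with "i".
So "oqkwdrkdqlkepp" becomes "oqiwdridqliepp".

oqiwdridqliepp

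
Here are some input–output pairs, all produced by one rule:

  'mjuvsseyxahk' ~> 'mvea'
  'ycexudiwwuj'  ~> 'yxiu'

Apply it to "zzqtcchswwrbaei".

The transformation: keep one character in every 3, starting at position 1 (positions 1st, 4th, 7th, ...).
On "zzqtcchswwrbaei" that produces "zthwa".

zthwa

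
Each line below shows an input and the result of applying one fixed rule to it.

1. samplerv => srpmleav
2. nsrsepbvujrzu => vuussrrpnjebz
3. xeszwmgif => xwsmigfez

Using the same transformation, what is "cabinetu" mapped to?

The rule is to sort the characters into reverse alphabetical order, then move the first character to the end.
Applying both steps to "cabinetu": "utniecba", then "tniecbau".
(Check on "samplerv": → "vsrpmlea" → "srpmleav" ✓)

tniecbau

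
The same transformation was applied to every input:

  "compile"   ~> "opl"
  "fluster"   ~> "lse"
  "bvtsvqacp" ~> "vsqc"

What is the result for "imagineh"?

Looking at the pairs, the operation is to keep every other character starting from the second (positions 2nd, 4th, 6th, ...).
So "imagineh" becomes "mgnh".

mgnh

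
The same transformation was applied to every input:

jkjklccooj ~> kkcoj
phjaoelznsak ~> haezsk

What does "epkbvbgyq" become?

In each case the input is transformed by: keep every other character starting from the second (positions 2nd, 4th, 6th, ...).
Applying that to "epkbvbgyq" gives "pbby".

pbby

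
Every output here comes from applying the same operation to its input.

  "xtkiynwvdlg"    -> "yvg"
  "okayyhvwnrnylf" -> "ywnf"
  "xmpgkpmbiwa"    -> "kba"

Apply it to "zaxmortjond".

ojd

The transformation: delete the first 2 characters, then keep one character in every 3, starting at position 3 (positions 3rd, 6th, 9th, ...).
Starting from "zaxmortjond": after the first operation, "xmortjond"; after the second, "ojd".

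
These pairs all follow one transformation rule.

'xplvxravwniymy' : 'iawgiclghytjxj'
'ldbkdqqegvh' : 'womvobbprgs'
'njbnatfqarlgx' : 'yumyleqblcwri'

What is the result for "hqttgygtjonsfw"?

sbeerjreuzydqh

In each case the input is transformed by: shift every letter 11 places forward in the alphabet (wrapping around).
So "hqttgygtjonsfw" becomes "sbeerjreuzydqh".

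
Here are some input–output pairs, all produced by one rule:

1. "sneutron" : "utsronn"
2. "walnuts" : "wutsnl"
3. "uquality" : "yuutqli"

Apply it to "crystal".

ytsrlc

Each output is the input with this applied: sort the characters into reverse alphabetical order, then delete the last character.
"crystal" → "ytsrlca" → "ytsrlc".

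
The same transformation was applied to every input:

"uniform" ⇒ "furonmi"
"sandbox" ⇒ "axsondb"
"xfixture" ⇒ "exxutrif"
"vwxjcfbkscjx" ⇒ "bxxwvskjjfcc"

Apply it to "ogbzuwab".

The transformation: sort the characters into reverse alphabetical order, then move the last character to the front.
Doing the same to "ogbzuwab": "azwuogbb".

azwuogbb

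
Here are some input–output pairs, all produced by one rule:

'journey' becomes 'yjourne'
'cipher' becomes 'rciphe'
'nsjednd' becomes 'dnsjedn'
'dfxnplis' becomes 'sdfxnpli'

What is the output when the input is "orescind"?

Each output is the input with this applied: move the last character to the front.
So "orescind" becomes "dorescin".

dorescin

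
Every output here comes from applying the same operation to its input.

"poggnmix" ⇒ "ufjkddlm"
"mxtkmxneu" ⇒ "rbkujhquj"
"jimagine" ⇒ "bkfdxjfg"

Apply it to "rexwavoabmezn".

In each case the input is transformed by: shift every letter 3 places backward in the alphabet (wrapping around), then reverse the string.
Starting from "rexwavoabmezn": after the first operation, "obutxslxyjbwk"; after the second, "kwbjyxlsxtubo".

kwbjyxlsxtubo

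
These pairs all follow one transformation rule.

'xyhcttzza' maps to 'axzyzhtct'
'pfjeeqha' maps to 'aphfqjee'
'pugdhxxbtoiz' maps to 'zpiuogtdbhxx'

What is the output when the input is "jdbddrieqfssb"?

What's happening: reverse the string, then take characters alternately from the front and the back (1st, last, 2nd, 2nd-last, ...).
On "jdbddrieqfssb": the first step gives "bssfqeirddbdj", and the second then gives "bjsdsbfdqderi".

bjsdsbfdqderi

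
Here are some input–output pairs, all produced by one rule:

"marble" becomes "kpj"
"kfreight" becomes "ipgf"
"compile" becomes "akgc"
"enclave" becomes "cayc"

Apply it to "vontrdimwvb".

The pattern: shift every letter 2 places backward in the alphabet (wrapping around), then keep every other character starting from the first (positions 1st, 3rd, 5th, ...).
Doing the same to "vontrdimwvb": "tlpguz".

tlpguz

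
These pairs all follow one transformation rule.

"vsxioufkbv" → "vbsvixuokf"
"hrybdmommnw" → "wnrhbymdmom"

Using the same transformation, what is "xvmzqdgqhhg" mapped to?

Looking at the pairs, the operation is to move the last 2 characters to the front (rotate right by 2), then swap each adjacent pair of characters (1↔2, 3↔4, ...).
Working it through for "xvmzqdgqhhg": intermediate "hgxvmzqdgqh", final "ghvxzmdqqgh".

ghvxzmdqqgh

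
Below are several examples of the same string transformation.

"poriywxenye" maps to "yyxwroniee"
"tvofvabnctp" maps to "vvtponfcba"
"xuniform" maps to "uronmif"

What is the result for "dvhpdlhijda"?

vpljihhdda

What's happening: delete the first character, then sort the characters into reverse alphabetical order.
"dvhpdlhijda" → "vpljihhdda".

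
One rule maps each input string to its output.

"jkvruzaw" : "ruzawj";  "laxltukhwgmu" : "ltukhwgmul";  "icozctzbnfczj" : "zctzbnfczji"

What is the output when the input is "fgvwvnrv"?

The pattern: move the first 3 characters to the end (rotate left by 3), then delete the last 2 characters.
Starting from "fgvwvnrv": after the first operation, "wvnrvfgv"; after the second, "wvnrvf".
(Check on "laxltukhwgmu": → "ltukhwgmulax" → "ltukhwgmul" ✓)

wvnrvf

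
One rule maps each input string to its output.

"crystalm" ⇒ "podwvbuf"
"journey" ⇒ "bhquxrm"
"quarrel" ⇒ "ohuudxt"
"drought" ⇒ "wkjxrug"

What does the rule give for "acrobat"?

The pattern: shift every letter 3 places forward in the alphabet (wrapping around), then reverse the string.
On "acrobat": the first step gives "dfuredw", and the second then gives "wderufd".

wderufd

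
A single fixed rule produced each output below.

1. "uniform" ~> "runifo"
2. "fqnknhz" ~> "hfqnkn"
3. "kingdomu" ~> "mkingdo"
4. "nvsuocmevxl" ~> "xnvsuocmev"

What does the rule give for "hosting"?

nhosti

Rule — delete the last character, then move the last character to the front.
Applying that to "hosting" gives "nhosti".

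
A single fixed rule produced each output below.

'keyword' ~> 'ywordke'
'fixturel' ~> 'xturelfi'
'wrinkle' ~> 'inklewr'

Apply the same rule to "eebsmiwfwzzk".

bsmiwfwzzkee

In each case the input is transformed by: move the first 2 characters to the end (rotate left by 2).
On "eebsmiwfwzzk" that produces "bsmiwfwzzkee".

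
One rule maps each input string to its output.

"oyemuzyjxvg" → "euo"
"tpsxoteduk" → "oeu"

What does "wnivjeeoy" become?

ieeo

What's happening: move the first 2 characters to the end (rotate left by 2), then keep only the vowels.
"wnivjeeoy" → "ivjeeoywn" → "ieeo".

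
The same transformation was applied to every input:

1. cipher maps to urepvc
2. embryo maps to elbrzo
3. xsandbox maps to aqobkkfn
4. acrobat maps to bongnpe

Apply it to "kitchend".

The transformation: shift every letter 13 places forward in the alphabet (wrapping around) — i.e. ROT13, then move the first 3 characters to the end (rotate left by 3).
Applying both steps to "kitchend": "xvgpuraq", then "puraqxvg".

puraqxvg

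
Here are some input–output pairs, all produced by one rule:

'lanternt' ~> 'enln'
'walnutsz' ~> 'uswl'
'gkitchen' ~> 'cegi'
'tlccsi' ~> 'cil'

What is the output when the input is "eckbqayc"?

qyek

The transformation: swap the front and back halves of the string, then keep every other character starting from the first (positions 1st, 3rd, 5th, ...).
Working it through for "eckbqayc": intermediate "qayceckb", final "qyek".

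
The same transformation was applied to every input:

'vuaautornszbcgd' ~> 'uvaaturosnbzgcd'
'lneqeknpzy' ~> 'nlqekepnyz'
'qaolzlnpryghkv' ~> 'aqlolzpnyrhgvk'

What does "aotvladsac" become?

The pattern: swap each adjacent pair of characters (1↔2, 3↔4, ...).
On "aotvladsac" that produces "oavtalsdca".

oavtalsdca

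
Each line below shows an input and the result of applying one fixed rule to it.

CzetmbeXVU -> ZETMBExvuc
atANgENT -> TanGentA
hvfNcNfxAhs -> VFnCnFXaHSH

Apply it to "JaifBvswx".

AIFbVSWXj

The pattern: flip the case of every letter, then move the first character to the end.
Applying both steps to "JaifBvswx": "jAIFbVSWX", then "AIFbVSWXj".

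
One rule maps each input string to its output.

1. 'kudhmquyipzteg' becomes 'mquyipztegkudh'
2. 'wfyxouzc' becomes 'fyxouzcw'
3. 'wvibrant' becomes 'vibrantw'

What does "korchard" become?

orchardk

The transformation: move the last 3 characters to the front (rotate right by 3), then swap the front and back halves of the string.
For "korchard", step one produces "ardkorch"; step two turns that into "orchardk".
(Check on "kudhmquyipzteg": → "tegkudhmquyipz" → "mquyipztegkudh" ✓)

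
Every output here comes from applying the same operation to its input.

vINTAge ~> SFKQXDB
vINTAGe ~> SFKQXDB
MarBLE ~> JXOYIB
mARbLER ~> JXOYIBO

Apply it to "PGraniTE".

Looking at the pairs, the operation is to shift every letter 3 places backward in the alphabet (wrapping around), then convert every letter to uppercase.
Working it through for "PGraniTE": intermediate "MDoxkfQB", final "MDOXKFQB".
(Check on "mARbLER": → "jXOyIBO" → "JXOYIBO" ✓)

MDOXKFQB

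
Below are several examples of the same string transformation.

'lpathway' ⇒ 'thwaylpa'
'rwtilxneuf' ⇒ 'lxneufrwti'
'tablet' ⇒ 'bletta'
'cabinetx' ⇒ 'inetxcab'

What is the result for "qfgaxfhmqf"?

xfhmqfqfga

In each case the input is transformed by: swap the front and back halves of the string, then move the last character to the front.
Starting from "qfgaxfhmqf": after the first operation, "fhmqfqfgax"; after the second, "xfhmqfqfga".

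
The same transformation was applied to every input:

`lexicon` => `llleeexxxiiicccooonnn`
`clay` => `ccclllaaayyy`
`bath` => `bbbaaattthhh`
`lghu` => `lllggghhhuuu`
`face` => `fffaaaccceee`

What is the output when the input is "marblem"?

mmmaaarrrbbbllleeemmm

The pattern: repeat every character 3 times.
On "marblem" that produces "mmmaaarrrbbbllleeemmm".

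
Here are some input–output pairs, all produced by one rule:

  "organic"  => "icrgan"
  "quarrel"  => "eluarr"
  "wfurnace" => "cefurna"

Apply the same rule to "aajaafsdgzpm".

What's happening: delete the first character, then move the last 2 characters to the front (rotate right by 2).
Starting from "aajaafsdgzpm": after the first operation, "ajaafsdgzpm"; after the second, "pmajaafsdgz".

pmajaafsdgz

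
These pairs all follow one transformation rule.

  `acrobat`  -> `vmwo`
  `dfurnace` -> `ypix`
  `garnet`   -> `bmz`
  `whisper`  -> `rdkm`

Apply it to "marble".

hmg

Rule — shift every letter 5 places backward in the alphabet (wrapping around), then keep every other character starting from the first (positions 1st, 3rd, 5th, ...).
Applying both steps to "marble": "hvmwgz", then "hmg".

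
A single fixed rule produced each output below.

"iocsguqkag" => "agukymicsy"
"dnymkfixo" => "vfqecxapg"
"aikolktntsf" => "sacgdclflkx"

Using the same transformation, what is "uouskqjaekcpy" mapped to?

Each output is the input with this applied: shift every letter 8 places backward in the alphabet (wrapping around).
For "uouskqjaekcpy" the result is "mgmkcibswcuhq".

mgmkcibswcuhq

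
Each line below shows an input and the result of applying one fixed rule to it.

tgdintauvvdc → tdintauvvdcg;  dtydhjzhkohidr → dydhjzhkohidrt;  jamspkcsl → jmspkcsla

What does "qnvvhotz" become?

Looking at the pairs, the operation is to move the first character to the end, then swap the first and last characters.
Applying both steps to "qnvvhotz": "nvvhotzq", then "qvvhotzn".

qvvhotzn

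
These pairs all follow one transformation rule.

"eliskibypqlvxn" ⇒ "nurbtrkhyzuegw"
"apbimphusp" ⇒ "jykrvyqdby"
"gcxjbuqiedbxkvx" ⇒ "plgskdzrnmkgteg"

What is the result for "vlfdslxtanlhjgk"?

euombugcjwuqspt

The rule is to shift every letter 9 places forward in the alphabet (wrapping around).
For "vlfdslxtanlhjgk" the result is "euombugcjwuqspt".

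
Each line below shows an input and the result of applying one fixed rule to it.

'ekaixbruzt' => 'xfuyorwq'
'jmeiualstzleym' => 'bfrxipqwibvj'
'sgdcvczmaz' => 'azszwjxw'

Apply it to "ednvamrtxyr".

ksxjoquvo

Each output is the input with this applied: shift every letter 3 places backward in the alphabet (wrapping around), then delete the first 2 characters.
Starting from "ednvamrtxyr": after the first operation, "baksxjoquvo"; after the second, "ksxjoquvo".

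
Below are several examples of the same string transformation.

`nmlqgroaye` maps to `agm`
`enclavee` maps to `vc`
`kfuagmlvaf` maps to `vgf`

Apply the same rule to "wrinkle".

kr

The rule is to reverse the string, then keep one character in every 3, starting at position 3 (positions 3rd, 6th, 9th, ...).
On "wrinkle": the first step gives "elknirw", and the second then gives "kr".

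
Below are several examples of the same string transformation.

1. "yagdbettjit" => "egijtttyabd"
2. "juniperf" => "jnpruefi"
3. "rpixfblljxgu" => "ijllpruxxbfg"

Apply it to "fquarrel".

The transformation: sort the characters into alphabetical order, then move the first 3 characters to the end (rotate left by 3).
Working it through for "fquarrel": intermediate "aeflqrru", final "lqrruaef".

lqrruaef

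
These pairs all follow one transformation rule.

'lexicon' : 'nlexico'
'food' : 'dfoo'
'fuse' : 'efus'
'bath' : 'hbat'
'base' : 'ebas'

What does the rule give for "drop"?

Each output is the input with this applied: move the last character to the front.
"drop" → "pdro".

pdro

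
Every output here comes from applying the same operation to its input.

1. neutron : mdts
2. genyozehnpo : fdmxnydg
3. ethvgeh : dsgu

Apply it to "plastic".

The transformation: delete the last 3 characters, then shift every letter 1 place backward in the alphabet (wrapping around).
Applying that to "plastic" gives "okzr".

okzr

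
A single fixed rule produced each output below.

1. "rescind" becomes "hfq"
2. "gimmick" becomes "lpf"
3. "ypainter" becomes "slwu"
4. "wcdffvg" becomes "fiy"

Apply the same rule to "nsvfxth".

viw

The pattern: shift every letter 3 places forward in the alphabet (wrapping around), then keep every other character starting from the second (positions 2nd, 4th, 6th, ...).
Starting from "nsvfxth": after the first operation, "qvyiawk"; after the second, "viw".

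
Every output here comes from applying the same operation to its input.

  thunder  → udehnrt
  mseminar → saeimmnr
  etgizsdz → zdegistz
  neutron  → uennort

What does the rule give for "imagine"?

naegiim

Rule — sort the characters into alphabetical order, then move the last character to the front.
Applying both steps to "imagine": "aegiimn", then "naegiim".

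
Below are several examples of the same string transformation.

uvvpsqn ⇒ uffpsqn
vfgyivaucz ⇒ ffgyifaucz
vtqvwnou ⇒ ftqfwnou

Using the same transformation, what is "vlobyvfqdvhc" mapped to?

In each case the input is transformed by: replace every "v" with "f".
"vlobyvfqdvhc" → "flobyffqdfhc".

flobyffqdfhc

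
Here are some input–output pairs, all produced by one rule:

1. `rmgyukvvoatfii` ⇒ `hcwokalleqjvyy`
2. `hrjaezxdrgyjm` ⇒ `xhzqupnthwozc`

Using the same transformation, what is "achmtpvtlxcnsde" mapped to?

qsxcjfljbnsditu

Each output is the input with this applied: shift every letter 10 places backward in the alphabet (wrapping around).
Doing the same to "achmtpvtlxcnsde": "qsxcjfljbnsditu".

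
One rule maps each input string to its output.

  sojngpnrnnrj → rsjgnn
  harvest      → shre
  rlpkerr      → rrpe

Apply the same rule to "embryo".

yeb

The rule is to move the last 2 characters to the front (rotate right by 2), then keep every other character starting from the first (positions 1st, 3rd, 5th, ...).
Starting from "embryo": after the first operation, "yoembr"; after the second, "yeb".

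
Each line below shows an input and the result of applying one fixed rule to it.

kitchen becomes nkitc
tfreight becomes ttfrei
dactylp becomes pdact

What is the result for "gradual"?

lgrad

The rule is to move the last 3 characters to the front (rotate right by 3), then delete the first 2 characters.
For "gradual", step one produces "ualgrad"; step two turns that into "lgrad".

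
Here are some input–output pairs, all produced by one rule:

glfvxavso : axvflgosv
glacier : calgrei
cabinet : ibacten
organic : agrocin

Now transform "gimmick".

mmigkci

Looking at the pairs, the operation is to reverse the string, then move the first 3 characters to the end (rotate left by 3).
Starting from "gimmick": after the first operation, "kcimmig"; after the second, "mmigkci".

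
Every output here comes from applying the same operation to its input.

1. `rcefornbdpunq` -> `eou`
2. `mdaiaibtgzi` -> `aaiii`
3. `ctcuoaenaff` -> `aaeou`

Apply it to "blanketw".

Looking at the pairs, the operation is to sort the characters into alphabetical order, then keep only the vowels.
Starting from "blanketw": after the first operation, "abeklntw"; after the second, "ae".

ae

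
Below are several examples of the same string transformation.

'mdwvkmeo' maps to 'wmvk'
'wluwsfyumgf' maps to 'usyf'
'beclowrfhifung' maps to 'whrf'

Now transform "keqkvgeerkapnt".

Rule — take characters alternately from the front and the back (1st, last, 2nd, 2nd-last, ...), then keep only the last 4 characters.
"keqkvgeerkapnt" → "ktenqpkavkgree" → "gree".

gree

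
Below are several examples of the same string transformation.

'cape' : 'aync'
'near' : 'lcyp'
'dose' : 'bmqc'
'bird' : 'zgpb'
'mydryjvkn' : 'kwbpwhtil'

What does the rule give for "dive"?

Each output is the input with this applied: shift every letter 2 places backward in the alphabet (wrapping around).
So "dive" becomes "bgtc".

bgtc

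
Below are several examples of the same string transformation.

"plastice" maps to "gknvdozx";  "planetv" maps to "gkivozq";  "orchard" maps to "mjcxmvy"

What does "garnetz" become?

vbimozu

What's happening: shift every letter 5 places backward in the alphabet (wrapping around), then swap each adjacent pair of characters (1↔2, 3↔4, ...).
For "garnetz" the result is "vbimozu".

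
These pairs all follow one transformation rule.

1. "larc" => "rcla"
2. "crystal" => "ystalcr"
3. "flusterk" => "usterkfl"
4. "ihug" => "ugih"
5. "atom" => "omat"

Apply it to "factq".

ctqfa

The pattern: move the first 2 characters to the end (rotate left by 2).
For "factq" the result is "ctqfa".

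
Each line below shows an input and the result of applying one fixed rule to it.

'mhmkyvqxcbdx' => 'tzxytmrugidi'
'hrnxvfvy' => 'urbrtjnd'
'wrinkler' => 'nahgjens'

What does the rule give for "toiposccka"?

Rule — reverse the string, then shift every letter 4 places backward in the alphabet (wrapping around).
Working it through for "toiposccka": intermediate "akccsopiot", final "wgyyoklekp".

wgyyoklekp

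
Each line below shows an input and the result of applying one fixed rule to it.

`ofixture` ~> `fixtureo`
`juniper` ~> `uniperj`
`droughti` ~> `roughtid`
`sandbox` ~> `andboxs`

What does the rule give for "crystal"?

rystalc

The rule is to move the first character to the end.
Doing the same to "crystal": "rystalc".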